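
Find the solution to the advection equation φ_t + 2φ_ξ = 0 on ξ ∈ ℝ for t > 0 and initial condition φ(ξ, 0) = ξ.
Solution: By characteristics (dξ/dt = 2), φ(ξ,t) = f(ξ - 2t) with f = φ(·, 0).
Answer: φ(ξ, t) = -2t + ξ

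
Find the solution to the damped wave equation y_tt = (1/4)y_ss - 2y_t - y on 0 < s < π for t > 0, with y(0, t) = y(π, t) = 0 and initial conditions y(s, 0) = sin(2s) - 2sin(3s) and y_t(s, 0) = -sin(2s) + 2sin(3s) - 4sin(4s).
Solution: Substitute y = exp(-t)u.
Then y_t = exp(-t)(u_t - u), y_tt = exp(-t)(u_tt - 2u_t + u), y_ss = exp(-t)u_ss; substituting and dividing by exp(-t), the lower-order terms cancel: u_tt = (1/4)u_ss (standard wave equation).
Data for u: u(s,0) = y(s,0) = sin(2s) - 2sin(3s); u_t(s,0) = y_t(s,0) + y(s,0) = -4sin(4s). The boundary conditions carry over: u(0,t) = u(π,t) = 0.
Separating variables: u = Σ [A_n cos(ω_n t) + B_n sin(ω_n t)] sin(ns), ω_n = n/2. From ICs (B_n = velocity coefficient / ω_n): A_2=1, A_3=-2, B_4=-2.
So u(s,t) = sin(2s)cos(t) - 2sin(3s)cos(3t/2) - 2sin(4s)sin(2t), and y(s,t) = exp(-t)u(s,t).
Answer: y(s, t) = exp(-t)sin(2s)cos(t) - 2exp(-t)sin(3s)cos(3t/2) - 2exp(-t)sin(4s)sin(2t)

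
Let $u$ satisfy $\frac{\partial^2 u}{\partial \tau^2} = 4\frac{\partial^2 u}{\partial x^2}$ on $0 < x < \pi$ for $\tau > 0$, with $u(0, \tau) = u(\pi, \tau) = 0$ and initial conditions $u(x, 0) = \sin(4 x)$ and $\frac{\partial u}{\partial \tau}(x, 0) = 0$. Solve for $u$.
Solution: Separating variables: $u = \sum [A_n \cos(\omega_n \tau) + B_n \sin(\omega_n \tau)] \sin(nx)$, $\omega_n = 2n$. From ICs: $A_4=1$.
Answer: $u(x, \tau) = \sin(4 x) \cos(8 \tau)$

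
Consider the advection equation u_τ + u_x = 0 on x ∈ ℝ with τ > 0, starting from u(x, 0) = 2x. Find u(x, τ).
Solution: By method of characteristics (waves move right with speed 1):
Along characteristics x - τ = const, u is constant, so u(x,τ) = f(x - τ) with f = u(·, 0).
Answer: u(x, τ) = 2x - 2τ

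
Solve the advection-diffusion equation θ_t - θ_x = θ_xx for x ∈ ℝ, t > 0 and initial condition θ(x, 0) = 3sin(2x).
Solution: Change to a moving frame: let η = x + t, σ = t and write θ(x,t) = u(η,σ).
By the chain rule θ_t = u_σ + u_η, θ_x = u_η, θ_xx = u_ηη.
Then θ_t - θ_x = u_σ: the advection term cancels and the PDE becomes the heat equation u_σ = u_ηη on η ∈ ℝ.
Initial data: u(η,0) = θ(η,0) = 3sin(2η).
On η ∈ ℝ each mode satisfies (sin(nη))″ = -n² sin(nη), so exp(-n²σ) sin(nη) solves the heat equation; by superposition u(η,σ) = Σ c_n exp(-n²σ) sin(nη).
Reading off the coefficients: c_2=3, so u(η,σ) = 3exp(-4σ)sin(2η).
Substituting back η = x + t, σ = t: θ(x,t) = u(x + t, t).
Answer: θ(x, t) = 3exp(-4t)sin(2t + 2x)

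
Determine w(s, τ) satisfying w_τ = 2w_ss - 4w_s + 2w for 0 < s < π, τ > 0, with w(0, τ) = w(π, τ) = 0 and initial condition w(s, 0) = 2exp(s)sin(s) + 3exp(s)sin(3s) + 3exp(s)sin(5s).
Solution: Substitute w = exp(s)u, i.e. u = exp(-s)w.
By the product rule, w_s = exp(s)(u_s + u), w_ss = exp(s)(u_ss + 2u_s + u), w_τ = exp(s)u_τ.
Substituting into the PDE and dividing by exp(s): u_τ = 2(u_ss + 2u_s + u) - 4(u_s + u) + 2u.
The lower-order terms cancel, leaving the standard heat equation u_τ = 2u_ss.
Initial data for u: u(s,0) = exp(-s)w(s,0) = 2sin(s) + 3sin(3s) + 3sin(5s). The boundary conditions carry over: u(0,τ) = u(π,τ) = 0.
Solve for u:
  Using separation of variables u = X(s)T(τ):
  Eigenfunctions: sin(ns), n = 1, 2, 3, ...
  General solution: u(s, τ) = Σ c_n sin(ns) exp(-2n² τ)
  Matching u(s,0) = 2sin(s) + 3sin(3s) + 3sin(5s) term by term: c_1=2, c_3=3, c_5=3.
Hence u(s,τ) = 2exp(-2τ)sin(s) + 3exp(-18τ)sin(3s) + 3exp(-50τ)sin(5s).
Transform back: w(s,τ) = exp(s)u(s,τ).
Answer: w(s, τ) = 2exp(s)exp(-2τ)sin(s) + 3exp(s)exp(-18τ)sin(3s) + 3exp(s)exp(-50τ)sin(5s)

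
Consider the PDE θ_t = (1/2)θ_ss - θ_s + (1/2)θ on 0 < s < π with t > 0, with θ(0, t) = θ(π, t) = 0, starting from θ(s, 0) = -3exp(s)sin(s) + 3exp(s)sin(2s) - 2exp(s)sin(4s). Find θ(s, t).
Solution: Substitute θ = exp(s)u, i.e. u = exp(-s)θ.
By the product rule, θ_s = exp(s)(u_s + u), θ_ss = exp(s)(u_ss + 2u_s + u), θ_t = exp(s)u_t.
Substituting into the PDE and dividing by exp(s): u_t = (1/2)(u_ss + 2u_s + u) - (u_s + u) + (1/2)u.
The lower-order terms cancel, leaving the standard heat equation u_t = (1/2)u_ss.
Initial data for u: u(s,0) = exp(-s)θ(s,0) = -3sin(s) + 3sin(2s) - 2sin(4s). The boundary conditions carry over: u(0,t) = u(π,t) = 0.
Solve for u:
  Using separation of variables u = X(s)G(t):
  Eigenfunctions: sin(ns), n = 1, 2, 3, ...
  General solution: u(s, t) = Σ c_n sin(ns) exp(-n² t/2)
  Matching u(s,0) = -3sin(s) + 3sin(2s) - 2sin(4s) term by term: c_1=-3, c_2=3, c_4=-2.
Hence u(s,t) = 3exp(-2t)sin(2s) - 2exp(-8t)sin(4s) - 3exp(-t/2)sin(s).
Transform back: θ(s,t) = exp(s)u(s,t).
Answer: θ(s, t) = 3exp(s)exp(-2t)sin(2s) - 2exp(s)exp(-8t)sin(4s) - 3exp(s)exp(-t/2)sin(s)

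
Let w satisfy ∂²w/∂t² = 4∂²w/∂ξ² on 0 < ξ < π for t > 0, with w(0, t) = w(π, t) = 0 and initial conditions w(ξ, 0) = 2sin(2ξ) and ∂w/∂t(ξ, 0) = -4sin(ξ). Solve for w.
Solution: Using separation of variables w = X(ξ)T(t):
Eigenfunctions: sin(nξ), n = 1, 2, 3, ...
General solution: w(ξ, t) = Σ [A_n cos(2n t) + B_n sin(2n t)] sin(nξ)
From w(ξ,0) = 2sin(2ξ): A_2=2. From w_t(ξ,0) = -4sin(ξ), using w_t(ξ,0) = Σ ω_n B_n sin(nξ) with ω_n = 2n: B_1 = (-4)/2 = -2.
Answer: w(ξ, t) = -2sin(2t)sin(ξ) + 2sin(2ξ)cos(4t)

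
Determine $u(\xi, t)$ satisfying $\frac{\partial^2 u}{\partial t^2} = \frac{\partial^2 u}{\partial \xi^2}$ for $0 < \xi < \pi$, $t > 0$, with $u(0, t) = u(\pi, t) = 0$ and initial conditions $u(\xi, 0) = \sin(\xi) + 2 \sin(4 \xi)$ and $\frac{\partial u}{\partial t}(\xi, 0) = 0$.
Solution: Separating variables: $u = \sum [A_n \cos(\omega_n t) + B_n \sin(\omega_n t)] \sin(n\xi)$, $\omega_n = n$. From ICs: $A_1=1, A_4=2$.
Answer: $u(\xi, t) = \sin(\xi) \cos(t) + 2 \sin(4 \xi) \cos(4 t)$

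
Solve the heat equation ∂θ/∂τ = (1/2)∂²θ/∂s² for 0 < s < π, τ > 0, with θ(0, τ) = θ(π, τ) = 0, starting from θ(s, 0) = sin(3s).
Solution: Separating variables: θ = Σ c_n exp(-n²τ/2) sin(ns). From θ(s,0) = sin(3s): c_3=1.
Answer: θ(s, τ) = exp(-9τ/2)sin(3s)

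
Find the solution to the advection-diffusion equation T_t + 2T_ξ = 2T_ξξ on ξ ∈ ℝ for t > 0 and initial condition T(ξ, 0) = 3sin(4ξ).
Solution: Moving frame: η = ξ - 2t, σ = t, T = u(η,σ), so T_t = u_σ - 2u_η and T_ξξ = u_ηη.
Hence T_t + 2T_ξ = u_σ and the PDE becomes the heat equation u_σ = 2u_ηη on η ∈ ℝ.
Initial data: u(η,0) = T(η,0) = 3sin(4η). Each mode sin(nη) decays as exp(-2n²σ) on ℝ, so u(η,σ) = Σ c_n exp(-2n²σ) sin(nη) with c_4=3: u(η,σ) = 3exp(-32σ)sin(4η).
Substituting back: T(ξ,t) = u(ξ - 2t, t).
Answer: T(ξ, t) = -3exp(-32t)sin(8t - 4ξ)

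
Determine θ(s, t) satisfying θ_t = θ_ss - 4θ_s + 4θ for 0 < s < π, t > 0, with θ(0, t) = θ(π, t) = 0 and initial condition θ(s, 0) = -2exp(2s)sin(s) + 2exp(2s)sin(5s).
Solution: Substitute θ = exp(2s)u.
Then θ_s = exp(2s)(u_s + 2u), θ_ss = exp(2s)(u_ss + 4u_s + 4u), θ_t = exp(2s)u_t; substituting and dividing by exp(2s), the lower-order terms cancel: u_t = u_ss (standard heat equation).
Data for u: u(s,0) = exp(-2s)θ(s,0) = -2sin(s) + 2sin(5s). The boundary conditions carry over: u(0,t) = u(π,t) = 0.
Separating variables: u = Σ c_n exp(-n²t) sin(ns). From u(s,0) = -2sin(s) + 2sin(5s): c_1=-2, c_5=2.
So u(s,t) = -2exp(-t)sin(s) + 2exp(-25t)sin(5s), and θ(s,t) = exp(2s)u(s,t).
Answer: θ(s, t) = -2exp(2s)exp(-t)sin(s) + 2exp(2s)exp(-25t)sin(5s)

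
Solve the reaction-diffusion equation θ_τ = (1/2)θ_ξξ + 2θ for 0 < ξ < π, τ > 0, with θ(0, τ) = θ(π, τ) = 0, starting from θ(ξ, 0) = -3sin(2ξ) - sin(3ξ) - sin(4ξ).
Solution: Substitute θ = exp(2τ)u.
Then θ_τ = exp(2τ)(u_τ + 2u), θ_ξξ = exp(2τ)u_ξξ; substituting and dividing by exp(2τ), the lower-order terms cancel: u_τ = (1/2)u_ξξ (standard heat equation).
Data for u: u(ξ,0) = θ(ξ,0) = -3sin(2ξ) - sin(3ξ) - sin(4ξ). The boundary conditions carry over: u(0,τ) = u(π,τ) = 0.
Separating variables: u = Σ c_n exp(-n²τ/2) sin(nξ). From u(ξ,0) = -3sin(2ξ) - sin(3ξ) - sin(4ξ): c_2=-3, c_3=-1, c_4=-1.
So u(ξ,τ) = -3exp(-2τ)sin(2ξ) - exp(-8τ)sin(4ξ) - exp(-9τ/2)sin(3ξ), and θ(ξ,τ) = exp(2τ)u(ξ,τ).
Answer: θ(ξ, τ) = -3sin(2ξ) - exp(-6τ)sin(4ξ) - exp(-5τ/2)sin(3ξ)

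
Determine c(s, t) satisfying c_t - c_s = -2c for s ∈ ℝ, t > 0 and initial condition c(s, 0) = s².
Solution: Substitute c = exp(-2t)u, i.e. u = exp(2t)c.
By the product rule, c_t = exp(-2t)(u_t - 2u), c_s = exp(-2t)u_s.
Substituting into the PDE and dividing by exp(-2t): u_t - 2u - u_s = -2u.
The lower-order terms cancel, leaving the standard advection equation u_t - u_s = 0.
Initial data for u: u(s,0) = c(s,0) = s².
Solve for u:
  By method of characteristics (waves move left with speed 1):
  Along characteristics s + t = const, u is constant, so u(s,t) = f(s + t) with f = u(·, 0).
Hence u(s,t) = s² + 2st + t².
Transform back: c(s,t) = exp(-2t)u(s,t).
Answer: c(s, t) = s²exp(-2t) + 2stexp(-2t) + t²exp(-2t)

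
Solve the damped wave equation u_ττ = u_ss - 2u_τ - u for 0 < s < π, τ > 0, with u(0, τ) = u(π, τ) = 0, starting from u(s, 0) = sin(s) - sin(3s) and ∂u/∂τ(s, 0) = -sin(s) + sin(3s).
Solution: Substitute u = exp(-τ)w.
Then u_τ = exp(-τ)(w_τ - w), u_ττ = exp(-τ)(w_ττ - 2w_τ + w), u_ss = exp(-τ)w_ss; substituting and dividing by exp(-τ), the lower-order terms cancel: w_ττ = w_ss (standard wave equation).
Data for w: w(s,0) = u(s,0) = sin(s) - sin(3s); w_τ(s,0) = u_τ(s,0) + u(s,0) = 0. The boundary conditions carry over: w(0,τ) = w(π,τ) = 0.
Separating variables: w = Σ [A_n cos(ω_n τ) + B_n sin(ω_n τ)] sin(ns), ω_n = n. From ICs: A_1=1, A_3=-1.
So w(s,τ) = sin(s)cos(τ) - sin(3s)cos(3τ), and u(s,τ) = exp(-τ)w(s,τ).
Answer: u(s, τ) = exp(-τ)sin(s)cos(τ) - exp(-τ)sin(3s)cos(3τ)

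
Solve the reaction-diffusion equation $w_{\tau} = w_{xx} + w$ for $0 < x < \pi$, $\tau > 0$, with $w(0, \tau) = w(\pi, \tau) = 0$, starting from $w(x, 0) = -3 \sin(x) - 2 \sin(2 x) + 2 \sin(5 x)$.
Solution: Substitute $w = e^{\tau}u$.
Then $w_{\tau} = e^{\tau}(u_{\tau} + u)$, $w_{xx} = e^{\tau}u_{xx}$; substituting and dividing by $e^{\tau}$, the lower-order terms cancel: $u_{\tau} = u_{xx}$ (standard heat equation).
Data for $u$: $u(x,0) = w(x,0) = -3 \sin(x) - 2 \sin(2 x) + 2 \sin(5 x)$. The boundary conditions carry over: $u(0,\tau) = u(\pi,\tau) = 0$.
Separating variables: $u = \sum c_n e^{-n^2\tau} \sin(nx)$. From $u(x,0) = -3 \sin(x) - 2 \sin(2 x) + 2 \sin(5 x)$: $c_1=-3, c_2=-2, c_5=2$.
So $u(x,\tau) = -3 e^{-\tau} \sin(x) - 2 e^{-4 \tau} \sin(2 x) + 2 e^{-25 \tau} \sin(5 x)$, and $w(x,\tau) = e^{\tau}u(x,\tau)$.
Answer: $w(x, \tau) = -3 \sin(x) - 2 e^{-3 \tau} \sin(2 x) + 2 e^{-24 \tau} \sin(5 x)$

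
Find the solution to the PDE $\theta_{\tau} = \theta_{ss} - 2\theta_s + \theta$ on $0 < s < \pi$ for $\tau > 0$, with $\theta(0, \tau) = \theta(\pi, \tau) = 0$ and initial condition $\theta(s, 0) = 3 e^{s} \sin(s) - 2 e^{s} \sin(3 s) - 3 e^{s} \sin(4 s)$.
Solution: Substitute $\theta = e^{s}u$, i.e. $u = e^{-s}\theta$.
By the product rule, $\theta_s = e^{s}(u_s + u)$, $\theta_{ss} = e^{s}(u_{ss} + 2u_s + u)$, $\theta_{\tau} = e^{s}u_{\tau}$.
Substituting into the PDE and dividing by $e^{s}$: $u_{\tau} = (u_{ss} + 2u_s + u) - 2(u_s + u) + u$.
The lower-order terms cancel, leaving the standard heat equation $u_{\tau} = u_{ss}$.
Initial data for $u$: $u(s,0) = e^{-s}\theta(s,0) = 3 \sin(s) - 2 \sin(3 s) - 3 \sin(4 s)$. The boundary conditions carry over: $u(0,\tau) = u(\pi,\tau) = 0$.
Solve for $u$:
  Using separation of variables $u = X(s)G(\tau)$:
  Eigenfunctions: $\sin(ns)$, $n = 1, 2, 3, \ldots$
  General solution: $u(s, \tau) = \sum c_n \sin(ns) e^{-n^2 \tau}$
  Matching $u(s,0) = 3 \sin(s) - 2 \sin(3 s) - 3 \sin(4 s)$ term by term: $c_1=3, c_3=-2, c_4=-3$.
Hence $u(s,\tau) = 3 e^{-\tau} \sin(s) - 2 e^{-9 \tau} \sin(3 s) - 3 e^{-16 \tau} \sin(4 s)$.
Transform back: $\theta(s,\tau) = e^{s}u(s,\tau)$.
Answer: $\theta(s, \tau) = 3 e^{-\tau} e^{s} \sin(s) - 2 e^{-9 \tau} e^{s} \sin(3 s) - 3 e^{-16 \tau} e^{s} \sin(4 s)$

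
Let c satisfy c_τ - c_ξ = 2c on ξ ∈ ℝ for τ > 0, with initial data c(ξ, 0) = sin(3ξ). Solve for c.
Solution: Substitute c = exp(2τ)u, i.e. u = exp(-2τ)c.
By the product rule, c_τ = exp(2τ)(u_τ + 2u), c_ξ = exp(2τ)u_ξ.
Substituting into the PDE and dividing by exp(2τ): u_τ + 2u - u_ξ = 2u.
The lower-order terms cancel, leaving the standard advection equation u_τ - u_ξ = 0.
Initial data for u: u(ξ,0) = c(ξ,0) = sin(3ξ).
Solve for u:
  By method of characteristics (waves move left with speed 1):
  Along characteristics ξ + τ = const, u is constant, so u(ξ,τ) = f(ξ + τ) with f = u(·, 0).
Hence u(ξ,τ) = sin(3ξ + 3τ).
Transform back: c(ξ,τ) = exp(2τ)u(ξ,τ).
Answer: c(ξ, τ) = exp(2τ)sin(3ξ + 3τ)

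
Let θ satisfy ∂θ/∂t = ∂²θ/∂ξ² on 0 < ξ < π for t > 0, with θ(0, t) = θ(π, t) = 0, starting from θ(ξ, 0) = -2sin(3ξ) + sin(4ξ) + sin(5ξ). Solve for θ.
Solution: Separating variables: θ = Σ c_n exp(-n²t) sin(nξ). From θ(ξ,0) = -2sin(3ξ) + sin(4ξ) + sin(5ξ): c_3=-2, c_4=1, c_5=1.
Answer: θ(ξ, t) = -2exp(-9t)sin(3ξ) + exp(-16t)sin(4ξ) + exp(-25t)sin(5ξ)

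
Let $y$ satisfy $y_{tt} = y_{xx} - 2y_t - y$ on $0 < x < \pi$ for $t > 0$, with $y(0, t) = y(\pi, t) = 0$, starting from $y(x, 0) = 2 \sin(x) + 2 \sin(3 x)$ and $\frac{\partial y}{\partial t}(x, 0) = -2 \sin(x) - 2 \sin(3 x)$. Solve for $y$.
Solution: Substitute $y = e^{-t}u$.
Then $y_t = e^{-t}(u_t - u)$, $y_{tt} = e^{-t}(u_{tt} - 2u_t + u)$, $y_{xx} = e^{-t}u_{xx}$; substituting and dividing by $e^{-t}$, the lower-order terms cancel: $u_{tt} = u_{xx}$ (standard wave equation).
Data for $u$: $u(x,0) = y(x,0) = 2 \sin(x) + 2 \sin(3 x)$; $u_t(x,0) = y_t(x,0) + y(x,0) = 0$. The boundary conditions carry over: $u(0,t) = u(\pi,t) = 0$.
Separating variables: $u = \sum [A_n \cos(\omega_n t) + B_n \sin(\omega_n t)] \sin(nx)$, $\omega_n = n$. From ICs: $A_1=2, A_3=2$.
So $u(x,t) = 2 \sin(x) \cos(t) + 2 \sin(3 x) \cos(3 t)$, and $y(x,t) = e^{-t}u(x,t)$.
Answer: $y(x, t) = 2 e^{-t} \sin(x) \cos(t) + 2 e^{-t} \sin(3 x) \cos(3 t)$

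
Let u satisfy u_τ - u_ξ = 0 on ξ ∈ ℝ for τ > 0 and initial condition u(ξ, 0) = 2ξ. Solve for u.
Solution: By method of characteristics (waves move left with speed 1):
Along characteristics ξ + τ = const, u is constant, so u(ξ,τ) = f(ξ + τ) with f = u(·, 0).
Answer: u(ξ, τ) = 2ξ + 2τ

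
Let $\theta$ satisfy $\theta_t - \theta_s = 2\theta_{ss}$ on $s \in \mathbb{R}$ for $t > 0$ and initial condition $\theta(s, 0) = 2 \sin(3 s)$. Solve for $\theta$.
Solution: Moving frame: $\eta = s + t$, $\sigma = t$, $\theta = u(\eta,\sigma)$, so $\theta_t = u_{\sigma} + u_{\eta}$ and $\theta_{ss} = u_{\eta\eta}$.
Hence $\theta_t - \theta_s = u_{\sigma}$ and the PDE becomes the heat equation $u_{\sigma} = 2u_{\eta\eta}$ on $\eta \in \mathbb{R}$.
Initial data: $u(\eta,0) = \theta(\eta,0) = 2 \sin(3 \eta)$. Each mode $\sin(n\eta)$ decays as $e^{-2n^2\sigma}$ on $\mathbb{R}$, so $u(\eta,\sigma) = \sum c_n e^{-2n^2\sigma} \sin(n\eta)$ with $c_3=2$: $u(\eta,\sigma) = 2 e^{-18 \sigma} \sin(3 \eta)$.
Substituting back: $\theta(s,t) = u(s + t, t)$.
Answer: $\theta(s, t) = 2 e^{-18 t} \sin(3 s + 3 t)$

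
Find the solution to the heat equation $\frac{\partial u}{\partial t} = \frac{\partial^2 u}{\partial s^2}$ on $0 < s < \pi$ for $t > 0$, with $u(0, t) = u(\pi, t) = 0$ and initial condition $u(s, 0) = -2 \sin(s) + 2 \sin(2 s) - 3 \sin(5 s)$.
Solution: Separating variables: $u = \sum c_n e^{-n^2t} \sin(ns)$. From $u(s,0) = -2 \sin(s) + 2 \sin(2 s) - 3 \sin(5 s)$: $c_1=-2, c_2=2, c_5=-3$.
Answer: $u(s, t) = -2 e^{-t} \sin(s) + 2 e^{-4 t} \sin(2 s) - 3 e^{-25 t} \sin(5 s)$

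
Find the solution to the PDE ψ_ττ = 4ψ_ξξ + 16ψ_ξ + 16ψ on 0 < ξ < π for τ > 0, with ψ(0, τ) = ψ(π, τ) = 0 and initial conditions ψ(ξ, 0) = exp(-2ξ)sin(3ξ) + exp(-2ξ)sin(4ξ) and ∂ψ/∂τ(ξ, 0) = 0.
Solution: Substitute ψ = exp(-2ξ)u.
Then ψ_ξ = exp(-2ξ)(u_ξ - 2u), ψ_ξξ = exp(-2ξ)(u_ξξ - 4u_ξ + 4u), ψ_ττ = exp(-2ξ)u_ττ; substituting and dividing by exp(-2ξ), the lower-order terms cancel: u_ττ = 4u_ξξ (standard wave equation).
Data for u: u(ξ,0) = exp(2ξ)ψ(ξ,0) = sin(3ξ) + sin(4ξ); u_τ(ξ,0) = exp(2ξ)ψ_τ(ξ,0) = 0. The boundary conditions carry over: u(0,τ) = u(π,τ) = 0.
Separating variables: u = Σ [A_n cos(ω_n τ) + B_n sin(ω_n τ)] sin(nξ), ω_n = 2n. From ICs: A_3=1, A_4=1.
So u(ξ,τ) = sin(3ξ)cos(6τ) + sin(4ξ)cos(8τ), and ψ(ξ,τ) = exp(-2ξ)u(ξ,τ).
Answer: ψ(ξ, τ) = exp(-2ξ)sin(3ξ)cos(6τ) + exp(-2ξ)sin(4ξ)cos(8τ)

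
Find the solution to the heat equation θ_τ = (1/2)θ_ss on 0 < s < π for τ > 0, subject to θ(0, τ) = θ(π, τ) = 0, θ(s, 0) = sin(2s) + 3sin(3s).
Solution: Using separation of variables θ = X(s)G(τ):
Eigenfunctions: sin(ns), n = 1, 2, 3, ...
General solution: θ(s, τ) = Σ c_n sin(ns) exp(-n² τ/2)
Matching θ(s,0) = sin(2s) + 3sin(3s) term by term: c_2=1, c_3=3.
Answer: θ(s, τ) = exp(-2τ)sin(2s) + 3exp(-9τ/2)sin(3s)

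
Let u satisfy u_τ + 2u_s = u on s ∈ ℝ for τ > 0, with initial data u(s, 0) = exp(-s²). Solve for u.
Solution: Substitute u = exp(τ)w, i.e. w = exp(-τ)u.
By the product rule, u_τ = exp(τ)(w_τ + w), u_s = exp(τ)w_s.
Substituting into the PDE and dividing by exp(τ): w_τ + w + 2w_s = w.
The lower-order terms cancel, leaving the standard advection equation w_τ + 2w_s = 0.
Initial data for w: w(s,0) = u(s,0) = exp(-s²).
Solve for w:
  By method of characteristics (waves move right with speed 2):
  Along characteristics s - 2τ = const, w is constant, so w(s,τ) = f(s - 2τ) with f = w(·, 0).
Hence w(s,τ) = exp(-(s - 2τ)²).
Transform back: u(s,τ) = exp(τ)w(s,τ).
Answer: u(s, τ) = exp(τ)exp(-(s - 2τ)²)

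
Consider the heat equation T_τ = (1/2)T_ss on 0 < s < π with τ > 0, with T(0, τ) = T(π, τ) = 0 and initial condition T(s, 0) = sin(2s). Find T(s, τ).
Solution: Using separation of variables T = X(s)G(τ):
Eigenfunctions: sin(ns), n = 1, 2, 3, ...
General solution: T(s, τ) = Σ c_n sin(ns) exp(-n² τ/2)
Matching T(s,0) = sin(2s) term by term: c_2=1.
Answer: T(s, τ) = exp(-2τ)sin(2s)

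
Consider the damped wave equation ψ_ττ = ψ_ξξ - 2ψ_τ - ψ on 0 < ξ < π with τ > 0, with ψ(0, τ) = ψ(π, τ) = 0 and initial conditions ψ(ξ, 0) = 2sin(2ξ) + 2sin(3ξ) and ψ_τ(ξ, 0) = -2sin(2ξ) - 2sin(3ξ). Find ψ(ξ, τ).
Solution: Substitute ψ = exp(-τ)u.
Then ψ_τ = exp(-τ)(u_τ - u), ψ_ττ = exp(-τ)(u_ττ - 2u_τ + u), ψ_ξξ = exp(-τ)u_ξξ; substituting and dividing by exp(-τ), the lower-order terms cancel: u_ττ = u_ξξ (standard wave equation).
Data for u: u(ξ,0) = ψ(ξ,0) = 2sin(2ξ) + 2sin(3ξ); u_τ(ξ,0) = ψ_τ(ξ,0) + ψ(ξ,0) = 0. The boundary conditions carry over: u(0,τ) = u(π,τ) = 0.
Separating variables: u = Σ [A_n cos(ω_n τ) + B_n sin(ω_n τ)] sin(nξ), ω_n = n. From ICs: A_2=2, A_3=2.
So u(ξ,τ) = 2sin(2ξ)cos(2τ) + 2sin(3ξ)cos(3τ), and ψ(ξ,τ) = exp(-τ)u(ξ,τ).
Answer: ψ(ξ, τ) = 2exp(-τ)sin(2ξ)cos(2τ) + 2exp(-τ)sin(3ξ)cos(3τ)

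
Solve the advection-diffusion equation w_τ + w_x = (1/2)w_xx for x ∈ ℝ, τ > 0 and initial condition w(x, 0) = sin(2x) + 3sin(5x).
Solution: Change to a moving frame: let η = x - τ, σ = τ and write w(x,τ) = u(η,σ).
By the chain rule w_τ = u_σ - u_η, w_x = u_η, w_xx = u_ηη.
Then w_τ + w_x = u_σ: the advection term cancels and the PDE becomes the heat equation u_σ = (1/2)u_ηη on η ∈ ℝ.
Initial data: u(η,0) = w(η,0) = sin(2η) + 3sin(5η).
On η ∈ ℝ each mode satisfies (sin(nη))″ = -n² sin(nη), so exp(-n²σ/2) sin(nη) solves the heat equation; by superposition u(η,σ) = Σ c_n exp(-n²σ/2) sin(nη).
Reading off the coefficients: c_2=1, c_5=3, so u(η,σ) = exp(-2σ)sin(2η) + 3exp(-25σ/2)sin(5η).
Substituting back η = x - τ, σ = τ: w(x,τ) = u(x - τ, τ).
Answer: w(x, τ) = exp(-2τ)sin(2x - 2τ) + 3exp(-25τ/2)sin(5x - 5τ)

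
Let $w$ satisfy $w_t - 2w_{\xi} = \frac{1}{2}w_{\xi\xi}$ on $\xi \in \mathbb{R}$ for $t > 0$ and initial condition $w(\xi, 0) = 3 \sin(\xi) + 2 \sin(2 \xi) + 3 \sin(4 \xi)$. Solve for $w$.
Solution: Change to a moving frame: let $\eta = \xi + 2t$, $\sigma = t$ and write $w(\xi,t) = u(\eta,\sigma)$.
By the chain rule $w_t = u_{\sigma} + 2u_{\eta}$, $w_{\xi} = u_{\eta}$, $w_{\xi\xi} = u_{\eta\eta}$.
Then $w_t - 2w_{\xi} = u_{\sigma}$: the advection term cancels and the PDE becomes the heat equation $u_{\sigma} = \frac{1}{2}u_{\eta\eta}$ on $\eta \in \mathbb{R}$.
Initial data: $u(\eta,0) = w(\eta,0) = 3 \sin(\eta) + 2 \sin(2 \eta) + 3 \sin(4 \eta)$.
On $\eta \in \mathbb{R}$ each mode satisfies $(\sin(n\eta))'' = -n^2 \sin(n\eta)$, so $e^{-n^2\sigma/2} \sin(n\eta)$ solves the heat equation; by superposition $u(\eta,\sigma) = \sum c_n e^{-n^2\sigma/2} \sin(n\eta)$.
Reading off the coefficients: $c_1=3, c_2=2, c_4=3$, so $u(\eta,\sigma) = 2 e^{-2 \sigma} \sin(2 \eta) + 3 e^{-8 \sigma} \sin(4 \eta) + 3 e^{-\sigma/2} \sin(\eta)$.
Substituting back $\eta = \xi + 2t$, $\sigma = t$: $w(\xi,t) = u(\xi + 2t, t)$.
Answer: $w(\xi, t) = 2 e^{-2 t} \sin(2 \xi + 4 t) + 3 e^{-8 t} \sin(4 \xi + 8 t) + 3 e^{-t/2} \sin(\xi + 2 t)$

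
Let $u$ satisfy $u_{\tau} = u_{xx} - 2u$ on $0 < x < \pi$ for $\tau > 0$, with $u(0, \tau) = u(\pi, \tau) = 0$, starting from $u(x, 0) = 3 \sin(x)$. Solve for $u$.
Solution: Substitute $u = e^{-2\tau}w$, i.e. $w = e^{2\tau}u$.
By the product rule, $u_{\tau} = e^{-2\tau}(w_{\tau} - 2w)$, $u_{xx} = e^{-2\tau}w_{xx}$.
Substituting into the PDE and dividing by $e^{-2\tau}$: $w_{\tau} - 2w = w_{xx} - 2w$.
The lower-order terms cancel, leaving the standard heat equation $w_{\tau} = w_{xx}$.
Initial data for $w$: $w(x,0) = u(x,0) = 3 \sin(x)$. The boundary conditions carry over: $w(0,\tau) = w(\pi,\tau) = 0$.
Solve for $w$:
  Using separation of variables $w = X(x)T(\tau)$:
  Eigenfunctions: $\sin(nx)$, $n = 1, 2, 3, \ldots$
  General solution: $w(x, \tau) = \sum c_n \sin(nx) e^{-n^2 \tau}$
  Matching $w(x,0) = 3 \sin(x)$ term by term: $c_1=3$.
Hence $w(x,\tau) = 3 e^{-\tau} \sin(x)$.
Transform back: $u(x,\tau) = e^{-2\tau}w(x,\tau)$.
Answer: $u(x, \tau) = 3 e^{-3 \tau} \sin(x)$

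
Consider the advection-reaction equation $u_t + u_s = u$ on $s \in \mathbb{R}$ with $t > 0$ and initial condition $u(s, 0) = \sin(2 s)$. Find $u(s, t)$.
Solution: Substitute $u = e^{t}w$.
Then $u_t = e^{t}(w_t + w)$, $u_s = e^{t}w_s$; substituting and dividing by $e^{t}$, the lower-order terms cancel: $w_t + w_s = 0$ (standard advection equation).
Data for $w$: $w(s,0) = u(s,0) = \sin(2 s)$.
By characteristics ($ds/dt = 1$), $w(s,t) = f(s - t)$ with $f = w( \cdot , 0)$.
So $w(s,t) = \sin(2 s - 2 t)$, and $u(s,t) = e^{t}w(s,t)$.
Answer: $u(s, t) = e^{t} \sin(2 s - 2 t)$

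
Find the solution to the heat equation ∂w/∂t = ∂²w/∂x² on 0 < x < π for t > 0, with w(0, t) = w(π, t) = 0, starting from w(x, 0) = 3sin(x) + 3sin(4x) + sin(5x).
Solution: Separating variables: w = Σ c_n exp(-n²t) sin(nx). From w(x,0) = 3sin(x) + 3sin(4x) + sin(5x): c_1=3, c_4=3, c_5=1.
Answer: w(x, t) = 3exp(-t)sin(x) + 3exp(-16t)sin(4x) + exp(-25t)sin(5x)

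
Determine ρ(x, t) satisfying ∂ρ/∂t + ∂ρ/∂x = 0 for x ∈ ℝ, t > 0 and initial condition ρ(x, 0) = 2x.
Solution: By characteristics (dx/dt = 1), ρ(x,t) = f(x - t) with f = ρ(·, 0).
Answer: ρ(x, t) = -2t + 2x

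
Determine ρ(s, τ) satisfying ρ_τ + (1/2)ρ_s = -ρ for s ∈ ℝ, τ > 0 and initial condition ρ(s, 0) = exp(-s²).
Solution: Substitute ρ = exp(-τ)u, i.e. u = exp(τ)ρ.
By the product rule, ρ_τ = exp(-τ)(u_τ - u), ρ_s = exp(-τ)u_s.
Substituting into the PDE and dividing by exp(-τ): u_τ - u + (1/2)u_s = -u.
The lower-order terms cancel, leaving the standard advection equation u_τ + (1/2)u_s = 0.
Initial data for u: u(s,0) = ρ(s,0) = exp(-s²).
Solve for u:
  By method of characteristics (waves move right with speed 1/2):
  Along characteristics s - (1/2)τ = const, u is constant, so u(s,τ) = f(s - (1/2)τ) with f = u(·, 0).
Hence u(s,τ) = exp(-(s - τ/2)²).
Transform back: ρ(s,τ) = exp(-τ)u(s,τ).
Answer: ρ(s, τ) = exp(-τ)exp(-(s - τ/2)²)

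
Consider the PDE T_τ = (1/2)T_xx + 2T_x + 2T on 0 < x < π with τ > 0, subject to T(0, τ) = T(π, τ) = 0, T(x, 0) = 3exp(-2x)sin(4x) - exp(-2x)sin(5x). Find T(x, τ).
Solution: Substitute T = exp(-2x)u.
Then T_x = exp(-2x)(u_x - 2u), T_xx = exp(-2x)(u_xx - 4u_x + 4u), T_τ = exp(-2x)u_τ; substituting and dividing by exp(-2x), the lower-order terms cancel: u_τ = (1/2)u_xx (standard heat equation).
Data for u: u(x,0) = exp(2x)T(x,0) = 3sin(4x) - sin(5x). The boundary conditions carry over: u(0,τ) = u(π,τ) = 0.
Separating variables: u = Σ c_n exp(-n²τ/2) sin(nx). From u(x,0) = 3sin(4x) - sin(5x): c_4=3, c_5=-1.
So u(x,τ) = 3exp(-8τ)sin(4x) - exp(-25τ/2)sin(5x), and T(x,τ) = exp(-2x)u(x,τ).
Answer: T(x, τ) = 3exp(-2x)exp(-8τ)sin(4x) - exp(-2x)exp(-25τ/2)sin(5x)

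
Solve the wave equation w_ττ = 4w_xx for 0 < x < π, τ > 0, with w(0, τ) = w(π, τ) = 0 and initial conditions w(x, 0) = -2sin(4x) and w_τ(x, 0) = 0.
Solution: Using separation of variables w = X(x)T(τ):
Eigenfunctions: sin(nx), n = 1, 2, 3, ...
General solution: w(x, τ) = Σ [A_n cos(2n τ) + B_n sin(2n τ)] sin(nx)
From w(x,0) = -2sin(4x): A_4=-2. From w_τ(x,0) = 0: all B_n = 0.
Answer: w(x, τ) = -2sin(4x)cos(8τ)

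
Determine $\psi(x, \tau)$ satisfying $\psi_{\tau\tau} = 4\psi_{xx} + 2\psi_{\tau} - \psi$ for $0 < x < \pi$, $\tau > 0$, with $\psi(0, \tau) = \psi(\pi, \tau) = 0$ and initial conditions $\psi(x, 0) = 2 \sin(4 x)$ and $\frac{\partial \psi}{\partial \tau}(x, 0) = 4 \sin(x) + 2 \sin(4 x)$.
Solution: Substitute $\psi = e^{\tau}u$, i.e. $u = e^{-\tau}\psi$.
By the product rule, $\psi_{\tau} = e^{\tau}(u_{\tau} + u)$, $\psi_{\tau\tau} = e^{\tau}(u_{\tau\tau} + 2u_{\tau} + u)$, $\psi_{xx} = e^{\tau}u_{xx}$.
Substituting into the PDE and dividing by $e^{\tau}$: $u_{\tau\tau} + 2u_{\tau} + u = 4u_{xx} + 2(u_{\tau} + u) - u$.
The lower-order terms cancel, leaving the standard wave equation $u_{\tau\tau} = 4u_{xx}$.
Initial data for $u$: $u(x,0) = \psi(x,0) = 2 \sin(4 x)$; $u_{\tau}(x,0) = \psi_{\tau}(x,0) - \psi(x,0) = 4 \sin(x)$. The boundary conditions carry over: $u(0,\tau) = u(\pi,\tau) = 0$.
Solve for $u$:
  Using separation of variables $u = X(x)T(\tau)$:
  Eigenfunctions: $\sin(nx)$, $n = 1, 2, 3, \ldots$
  General solution: $u(x, \tau) = \sum [A_n \cos(2n \tau) + B_n \sin(2n \tau)] \sin(nx)$
  From $u(x,0) = 2 \sin(4 x)$: $A_4=2$. From $u_{\tau}(x,0) = 4 \sin(x)$, using $u_{\tau}(x,0) = \sum \omega_n B_n \sin(nx)$ with $\omega_n = 2n$: $B_1 = 4/2 = 2$.
Hence $u(x,\tau) = 2 \sin(x) \sin(2 \tau) + 2 \sin(4 x) \cos(8 \tau)$.
Transform back: $\psi(x,\tau) = e^{\tau}u(x,\tau)$.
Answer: $\psi(x, \tau) = 2 e^{\tau} \sin(2 \tau) \sin(x) + 2 e^{\tau} \sin(4 x) \cos(8 \tau)$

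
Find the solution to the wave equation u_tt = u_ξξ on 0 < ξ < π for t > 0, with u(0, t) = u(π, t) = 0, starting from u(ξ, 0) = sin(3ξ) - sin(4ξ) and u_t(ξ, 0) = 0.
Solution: Using separation of variables u = X(ξ)T(t):
Eigenfunctions: sin(nξ), n = 1, 2, 3, ...
General solution: u(ξ, t) = Σ [A_n cos(n t) + B_n sin(n t)] sin(nξ)
From u(ξ,0) = sin(3ξ) - sin(4ξ): A_3=1, A_4=-1. From u_t(ξ,0) = 0: all B_n = 0.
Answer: u(ξ, t) = sin(3ξ)cos(3t) - sin(4ξ)cos(4t)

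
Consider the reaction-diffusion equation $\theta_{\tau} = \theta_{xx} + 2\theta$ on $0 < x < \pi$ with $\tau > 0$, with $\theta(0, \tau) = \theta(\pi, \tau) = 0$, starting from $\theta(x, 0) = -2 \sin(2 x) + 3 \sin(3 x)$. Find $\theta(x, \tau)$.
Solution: Substitute $\theta = e^{2\tau}u$.
Then $\theta_{\tau} = e^{2\tau}(u_{\tau} + 2u)$, $\theta_{xx} = e^{2\tau}u_{xx}$; substituting and dividing by $e^{2\tau}$, the lower-order terms cancel: $u_{\tau} = u_{xx}$ (standard heat equation).
Data for $u$: $u(x,0) = \theta(x,0) = -2 \sin(2 x) + 3 \sin(3 x)$. The boundary conditions carry over: $u(0,\tau) = u(\pi,\tau) = 0$.
Separating variables: $u = \sum c_n e^{-n^2\tau} \sin(nx)$. From $u(x,0) = -2 \sin(2 x) + 3 \sin(3 x)$: $c_2=-2, c_3=3$.
So $u(x,\tau) = -2 e^{-4 \tau} \sin(2 x) + 3 e^{-9 \tau} \sin(3 x)$, and $\theta(x,\tau) = e^{2\tau}u(x,\tau)$.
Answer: $\theta(x, \tau) = -2 e^{-2 \tau} \sin(2 x) + 3 e^{-7 \tau} \sin(3 x)$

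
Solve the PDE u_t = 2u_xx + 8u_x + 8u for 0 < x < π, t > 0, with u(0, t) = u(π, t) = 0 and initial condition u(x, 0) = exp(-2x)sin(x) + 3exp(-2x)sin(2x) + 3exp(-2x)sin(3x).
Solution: Substitute u = exp(-2x)w, i.e. w = exp(2x)u.
By the product rule, u_x = exp(-2x)(w_x - 2w), u_xx = exp(-2x)(w_xx - 4w_x + 4w), u_t = exp(-2x)w_t.
Substituting into the PDE and dividing by exp(-2x): w_t = 2(w_xx - 4w_x + 4w) + 8(w_x - 2w) + 8w.
The lower-order terms cancel, leaving the standard heat equation w_t = 2w_xx.
Initial data for w: w(x,0) = exp(2x)u(x,0) = sin(x) + 3sin(2x) + 3sin(3x). The boundary conditions carry over: w(0,t) = w(π,t) = 0.
Solve for w:
  Using separation of variables w = X(x)T(t):
  Eigenfunctions: sin(nx), n = 1, 2, 3, ...
  General solution: w(x, t) = Σ c_n sin(nx) exp(-2n² t)
  Matching w(x,0) = sin(x) + 3sin(2x) + 3sin(3x) term by term: c_1=1, c_2=3, c_3=3.
Hence w(x,t) = exp(-2t)sin(x) + 3exp(-8t)sin(2x) + 3exp(-18t)sin(3x).
Transform back: u(x,t) = exp(-2x)w(x,t).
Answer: u(x, t) = exp(-2t)exp(-2x)sin(x) + 3exp(-8t)exp(-2x)sin(2x) + 3exp(-18t)exp(-2x)sin(3x)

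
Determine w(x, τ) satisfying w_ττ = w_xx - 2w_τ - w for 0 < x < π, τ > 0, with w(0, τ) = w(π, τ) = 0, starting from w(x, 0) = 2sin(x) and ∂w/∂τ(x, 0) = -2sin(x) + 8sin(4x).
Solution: Substitute w = exp(-τ)u, i.e. u = exp(τ)w.
By the product rule, w_τ = exp(-τ)(u_τ - u), w_ττ = exp(-τ)(u_ττ - 2u_τ + u), w_xx = exp(-τ)u_xx.
Substituting into the PDE and dividing by exp(-τ): u_ττ - 2u_τ + u = u_xx - 2(u_τ - u) - u.
The lower-order terms cancel, leaving the standard wave equation u_ττ = u_xx.
Initial data for u: u(x,0) = w(x,0) = 2sin(x); u_τ(x,0) = w_τ(x,0) + w(x,0) = 8sin(4x). The boundary conditions carry over: u(0,τ) = u(π,τ) = 0.
Solve for u:
  Using separation of variables u = X(x)T(τ):
  Eigenfunctions: sin(nx), n = 1, 2, 3, ...
  General solution: u(x, τ) = Σ [A_n cos(n τ) + B_n sin(n τ)] sin(nx)
  From u(x,0) = 2sin(x): A_1=2. From u_τ(x,0) = 8sin(4x), using u_τ(x,0) = Σ ω_n B_n sin(nx) with ω_n = n: B_4 = 8/4 = 2.
Hence u(x,τ) = 2sin(x)cos(τ) + 2sin(4x)sin(4τ).
Transform back: w(x,τ) = exp(-τ)u(x,τ).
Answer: w(x, τ) = 2exp(-τ)sin(x)cos(τ) + 2exp(-τ)sin(4x)sin(4τ)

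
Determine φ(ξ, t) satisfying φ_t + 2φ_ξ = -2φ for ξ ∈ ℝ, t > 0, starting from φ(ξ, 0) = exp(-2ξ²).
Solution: Substitute φ = exp(-2t)u.
Then φ_t = exp(-2t)(u_t - 2u), φ_ξ = exp(-2t)u_ξ; substituting and dividing by exp(-2t), the lower-order terms cancel: u_t + 2u_ξ = 0 (standard advection equation).
Data for u: u(ξ,0) = φ(ξ,0) = exp(-2ξ²).
By characteristics (dξ/dt = 2), u(ξ,t) = f(ξ - 2t) with f = u(·, 0).
So u(ξ,t) = exp(-2(-2t + ξ)²), and φ(ξ,t) = exp(-2t)u(ξ,t).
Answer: φ(ξ, t) = exp(-2t)exp(-2(-2t + ξ)²)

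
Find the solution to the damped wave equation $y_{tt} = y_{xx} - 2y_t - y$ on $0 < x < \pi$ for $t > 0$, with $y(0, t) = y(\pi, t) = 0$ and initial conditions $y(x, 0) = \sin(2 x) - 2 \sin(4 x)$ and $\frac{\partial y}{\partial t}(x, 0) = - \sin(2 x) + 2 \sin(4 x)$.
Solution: Substitute $y = e^{-t}u$.
Then $y_t = e^{-t}(u_t - u)$, $y_{tt} = e^{-t}(u_{tt} - 2u_t + u)$, $y_{xx} = e^{-t}u_{xx}$; substituting and dividing by $e^{-t}$, the lower-order terms cancel: $u_{tt} = u_{xx}$ (standard wave equation).
Data for $u$: $u(x,0) = y(x,0) = \sin(2 x) - 2 \sin(4 x)$; $u_t(x,0) = y_t(x,0) + y(x,0) = 0$. The boundary conditions carry over: $u(0,t) = u(\pi,t) = 0$.
Separating variables: $u = \sum [A_n \cos(\omega_n t) + B_n \sin(\omega_n t)] \sin(nx)$, $\omega_n = n$. From ICs: $A_2=1, A_4=-2$.
So $u(x,t) = \sin(2 x) \cos(2 t) - 2 \sin(4 x) \cos(4 t)$, and $y(x,t) = e^{-t}u(x,t)$.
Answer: $y(x, t) = e^{-t} \sin(2 x) \cos(2 t) - 2 e^{-t} \sin(4 x) \cos(4 t)$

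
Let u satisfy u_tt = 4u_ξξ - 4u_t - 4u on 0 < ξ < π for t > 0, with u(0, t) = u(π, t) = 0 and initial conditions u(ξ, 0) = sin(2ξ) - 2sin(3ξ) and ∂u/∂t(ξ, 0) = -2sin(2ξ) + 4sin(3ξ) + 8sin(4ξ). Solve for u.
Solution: Substitute u = exp(-2t)w.
Then u_t = exp(-2t)(w_t - 2w), u_tt = exp(-2t)(w_tt - 4w_t + 4w), u_ξξ = exp(-2t)w_ξξ; substituting and dividing by exp(-2t), the lower-order terms cancel: w_tt = 4w_ξξ (standard wave equation).
Data for w: w(ξ,0) = u(ξ,0) = sin(2ξ) - 2sin(3ξ); w_t(ξ,0) = u_t(ξ,0) + 2u(ξ,0) = 8sin(4ξ). The boundary conditions carry over: w(0,t) = w(π,t) = 0.
Separating variables: w = Σ [A_n cos(ω_n t) + B_n sin(ω_n t)] sin(nξ), ω_n = 2n. From ICs (B_n = velocity coefficient / ω_n): A_2=1, A_3=-2, B_4=1.
So w(ξ,t) = sin(8t)sin(4ξ) + sin(2ξ)cos(4t) - 2sin(3ξ)cos(6t), and u(ξ,t) = exp(-2t)w(ξ,t).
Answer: u(ξ, t) = exp(-2t)sin(8t)sin(4ξ) + exp(-2t)sin(2ξ)cos(4t) - 2exp(-2t)sin(3ξ)cos(6t)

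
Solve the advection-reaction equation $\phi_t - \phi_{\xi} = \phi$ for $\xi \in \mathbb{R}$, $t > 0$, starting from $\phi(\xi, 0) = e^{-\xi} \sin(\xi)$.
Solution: Substitute $\phi = e^{-\xi}u$, i.e. $u = e^{\xi}\phi$.
By the product rule, $\phi_{\xi} = e^{-\xi}(u_{\xi} - u)$, $\phi_t = e^{-\xi}u_t$.
Substituting into the PDE and dividing by $e^{-\xi}$: $u_t - (u_{\xi} - u) = u$.
The lower-order terms cancel, leaving the standard advection equation $u_t - u_{\xi} = 0$.
Initial data for $u$: $u(\xi,0) = e^{\xi}\phi(\xi,0) = \sin(\xi)$.
Solve for $u$:
  By method of characteristics (waves move left with speed 1):
  Along characteristics $\xi + t =$ const, $u$ is constant, so $u(\xi,t) = f(\xi + t)$ with $f = u( \cdot , 0)$.
Hence $u(\xi,t) = \sin(t + \xi)$.
Transform back: $\phi(\xi,t) = e^{-\xi}u(\xi,t)$.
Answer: $\phi(\xi, t) = e^{-\xi} \sin(\xi + t)$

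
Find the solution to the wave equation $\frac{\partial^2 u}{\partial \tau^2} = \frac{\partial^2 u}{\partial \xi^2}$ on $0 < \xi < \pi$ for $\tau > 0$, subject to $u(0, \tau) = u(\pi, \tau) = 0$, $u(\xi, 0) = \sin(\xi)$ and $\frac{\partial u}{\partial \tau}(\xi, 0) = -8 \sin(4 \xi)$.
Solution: Using separation of variables $u = X(\xi)T(\tau)$:
Eigenfunctions: $\sin(n\xi)$, $n = 1, 2, 3, \ldots$
General solution: $u(\xi, \tau) = \sum [A_n \cos(n \tau) + B_n \sin(n \tau)] \sin(n\xi)$
From $u(\xi,0) = \sin(\xi)$: $A_1=1$. From $u_{\tau}(\xi,0) = -8 \sin(4 \xi)$, using $u_{\tau}(\xi,0) = \sum \omega_n B_n \sin(n\xi)$ with $\omega_n = n$: $B_4 = (-8)/4 = -2$.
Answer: $u(\xi, \tau) = -2 \sin(4 \tau) \sin(4 \xi) + \sin(\xi) \cos(\tau)$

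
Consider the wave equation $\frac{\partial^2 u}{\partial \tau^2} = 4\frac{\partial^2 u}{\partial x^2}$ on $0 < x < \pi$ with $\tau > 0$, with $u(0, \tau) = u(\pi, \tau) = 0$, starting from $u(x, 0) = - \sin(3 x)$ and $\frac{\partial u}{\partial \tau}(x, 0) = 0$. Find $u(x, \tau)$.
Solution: Using separation of variables $u = X(x)T(\tau)$:
Eigenfunctions: $\sin(nx)$, $n = 1, 2, 3, \ldots$
General solution: $u(x, \tau) = \sum [A_n \cos(2n \tau) + B_n \sin(2n \tau)] \sin(nx)$
From $u(x,0) = - \sin(3 x)$: $A_3=-1$. From $u_{\tau}(x,0) = 0$: all $B_n = 0$.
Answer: $u(x, \tau) = - \sin(3 x) \cos(6 \tau)$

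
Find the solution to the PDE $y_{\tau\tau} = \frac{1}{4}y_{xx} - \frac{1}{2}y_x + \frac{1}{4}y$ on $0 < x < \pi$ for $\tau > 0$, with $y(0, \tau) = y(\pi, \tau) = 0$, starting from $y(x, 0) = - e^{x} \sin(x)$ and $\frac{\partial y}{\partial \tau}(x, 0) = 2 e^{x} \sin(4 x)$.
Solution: Substitute $y = e^{x}u$.
Then $y_x = e^{x}(u_x + u)$, $y_{xx} = e^{x}(u_{xx} + 2u_x + u)$, $y_{\tau\tau} = e^{x}u_{\tau\tau}$; substituting and dividing by $e^{x}$, the lower-order terms cancel: $u_{\tau\tau} = \frac{1}{4}u_{xx}$ (standard wave equation).
Data for $u$: $u(x,0) = e^{-x}y(x,0) = - \sin(x)$; $u_{\tau}(x,0) = e^{-x}y_{\tau}(x,0) = 2 \sin(4 x)$. The boundary conditions carry over: $u(0,\tau) = u(\pi,\tau) = 0$.
Separating variables: $u = \sum [A_n \cos(\omega_n \tau) + B_n \sin(\omega_n \tau)] \sin(nx)$, $\omega_n = n/2$. From ICs ($B_n$ = velocity coefficient / $\omega_n$): $A_1=-1, B_4=1$.
So $u(x,\tau) = - \sin(x) \cos(\tau/2) + \sin(4 x) \sin(2 \tau)$, and $y(x,\tau) = e^{x}u(x,\tau)$.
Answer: $y(x, \tau) = e^{x} \sin(2 \tau) \sin(4 x) -  e^{x} \sin(x) \cos(\tau/2)$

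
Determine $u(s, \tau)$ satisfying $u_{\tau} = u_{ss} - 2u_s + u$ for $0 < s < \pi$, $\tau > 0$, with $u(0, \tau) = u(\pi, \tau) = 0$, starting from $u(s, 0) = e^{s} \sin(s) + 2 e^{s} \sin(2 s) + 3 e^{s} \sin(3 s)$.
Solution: Substitute $u = e^{s}w$, i.e. $w = e^{-s}u$.
By the product rule, $u_s = e^{s}(w_s + w)$, $u_{ss} = e^{s}(w_{ss} + 2w_s + w)$, $u_{\tau} = e^{s}w_{\tau}$.
Substituting into the PDE and dividing by $e^{s}$: $w_{\tau} = (w_{ss} + 2w_s + w) - 2(w_s + w) + w$.
The lower-order terms cancel, leaving the standard heat equation $w_{\tau} = w_{ss}$.
Initial data for $w$: $w(s,0) = e^{-s}u(s,0) = \sin(s) + 2 \sin(2 s) + 3 \sin(3 s)$. The boundary conditions carry over: $w(0,\tau) = w(\pi,\tau) = 0$.
Solve for $w$:
  Using separation of variables $w = X(s)T(\tau)$:
  Eigenfunctions: $\sin(ns)$, $n = 1, 2, 3, \ldots$
  General solution: $w(s, \tau) = \sum c_n \sin(ns) e^{-n^2 \tau}$
  Matching $w(s,0) = \sin(s) + 2 \sin(2 s) + 3 \sin(3 s)$ term by term: $c_1=1, c_2=2, c_3=3$.
Hence $w(s,\tau) = e^{-\tau} \sin(s) + 2 e^{-4 \tau} \sin(2 s) + 3 e^{-9 \tau} \sin(3 s)$.
Transform back: $u(s,\tau) = e^{s}w(s,\tau)$.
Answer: $u(s, \tau) = e^{-\tau} e^{s} \sin(s) + 2 e^{-4 \tau} e^{s} \sin(2 s) + 3 e^{-9 \tau} e^{s} \sin(3 s)$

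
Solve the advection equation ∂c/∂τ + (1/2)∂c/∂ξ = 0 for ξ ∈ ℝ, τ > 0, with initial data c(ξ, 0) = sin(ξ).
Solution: By characteristics (dξ/dτ = 1/2), c(ξ,τ) = f(ξ - (1/2)τ) with f = c(·, 0).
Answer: c(ξ, τ) = sin(ξ - τ/2)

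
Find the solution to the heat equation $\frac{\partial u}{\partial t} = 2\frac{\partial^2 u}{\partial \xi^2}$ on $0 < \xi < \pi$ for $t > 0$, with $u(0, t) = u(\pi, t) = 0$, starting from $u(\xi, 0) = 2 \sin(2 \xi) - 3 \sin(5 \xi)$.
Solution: Separating variables: $u = \sum c_n e^{-2n^2t} \sin(n\xi)$. From $u(\xi,0) = 2 \sin(2 \xi) - 3 \sin(5 \xi)$: $c_2=2, c_5=-3$.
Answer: $u(\xi, t) = 2 e^{-8 t} \sin(2 \xi) - 3 e^{-50 t} \sin(5 \xi)$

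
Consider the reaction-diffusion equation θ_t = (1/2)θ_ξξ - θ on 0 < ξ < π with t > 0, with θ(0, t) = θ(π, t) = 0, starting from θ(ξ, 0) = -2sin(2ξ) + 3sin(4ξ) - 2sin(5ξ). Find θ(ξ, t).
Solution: Substitute θ = exp(-t)u, i.e. u = exp(t)θ.
By the product rule, θ_t = exp(-t)(u_t - u), θ_ξξ = exp(-t)u_ξξ.
Substituting into the PDE and dividing by exp(-t): u_t - u = (1/2)u_ξξ - u.
The lower-order terms cancel, leaving the standard heat equation u_t = (1/2)u_ξξ.
Initial data for u: u(ξ,0) = θ(ξ,0) = -2sin(2ξ) + 3sin(4ξ) - 2sin(5ξ). The boundary conditions carry over: u(0,t) = u(π,t) = 0.
Solve for u:
  Using separation of variables u = X(ξ)G(t):
  Eigenfunctions: sin(nξ), n = 1, 2, 3, ...
  General solution: u(ξ, t) = Σ c_n sin(nξ) exp(-n² t/2)
  Matching u(ξ,0) = -2sin(2ξ) + 3sin(4ξ) - 2sin(5ξ) term by term: c_2=-2, c_4=3, c_5=-2.
Hence u(ξ,t) = -2exp(-2t)sin(2ξ) + 3exp(-8t)sin(4ξ) - 2exp(-25t/2)sin(5ξ).
Transform back: θ(ξ,t) = exp(-t)u(ξ,t).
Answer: θ(ξ, t) = -2exp(-3t)sin(2ξ) + 3exp(-9t)sin(4ξ) - 2exp(-27t/2)sin(5ξ)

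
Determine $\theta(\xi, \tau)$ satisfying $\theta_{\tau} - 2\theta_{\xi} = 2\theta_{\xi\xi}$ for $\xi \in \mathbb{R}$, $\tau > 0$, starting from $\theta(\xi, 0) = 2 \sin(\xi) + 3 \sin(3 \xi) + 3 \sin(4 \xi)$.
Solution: Change to a moving frame: let $\eta = \xi + 2\tau$, $\sigma = \tau$ and write $\theta(\xi,\tau) = u(\eta,\sigma)$.
By the chain rule $\theta_{\tau} = u_{\sigma} + 2u_{\eta}$, $\theta_{\xi} = u_{\eta}$, $\theta_{\xi\xi} = u_{\eta\eta}$.
Then $\theta_{\tau} - 2\theta_{\xi} = u_{\sigma}$: the advection term cancels and the PDE becomes the heat equation $u_{\sigma} = 2u_{\eta\eta}$ on $\eta \in \mathbb{R}$.
Initial data: $u(\eta,0) = \theta(\eta,0) = 2 \sin(\eta) + 3 \sin(3 \eta) + 3 \sin(4 \eta)$.
On $\eta \in \mathbb{R}$ each mode satisfies $(\sin(n\eta))'' = -n^2 \sin(n\eta)$, so $e^{-2n^2\sigma} \sin(n\eta)$ solves the heat equation; by superposition $u(\eta,\sigma) = \sum c_n e^{-2n^2\sigma} \sin(n\eta)$.
Reading off the coefficients: $c_1=2, c_3=3, c_4=3$, so $u(\eta,\sigma) = 2 e^{-2 \sigma} \sin(\eta) + 3 e^{-18 \sigma} \sin(3 \eta) + 3 e^{-32 \sigma} \sin(4 \eta)$.
Substituting back $\eta = \xi + 2\tau$, $\sigma = \tau$: $\theta(\xi,\tau) = u(\xi + 2\tau, \tau)$.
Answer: $\theta(\xi, \tau) = 2 e^{-2 \tau} \sin(2 \tau + \xi) + 3 e^{-18 \tau} \sin(6 \tau + 3 \xi) + 3 e^{-32 \tau} \sin(8 \tau + 4 \xi)$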